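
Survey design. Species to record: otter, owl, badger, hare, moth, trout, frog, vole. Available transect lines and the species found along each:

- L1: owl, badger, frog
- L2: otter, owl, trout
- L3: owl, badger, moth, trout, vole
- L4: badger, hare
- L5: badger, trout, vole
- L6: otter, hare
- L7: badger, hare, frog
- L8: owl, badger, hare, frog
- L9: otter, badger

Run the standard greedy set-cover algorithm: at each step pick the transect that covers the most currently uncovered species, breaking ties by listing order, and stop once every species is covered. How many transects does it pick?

3

Pick 1: L3 covers 5 new species (owl, badger, moth, trout, vole).
Pick 2: L6 covers 2 new species (otter, hare).
Pick 3: L1 covers 1 new species (frog).
Greedy uses 3 transects.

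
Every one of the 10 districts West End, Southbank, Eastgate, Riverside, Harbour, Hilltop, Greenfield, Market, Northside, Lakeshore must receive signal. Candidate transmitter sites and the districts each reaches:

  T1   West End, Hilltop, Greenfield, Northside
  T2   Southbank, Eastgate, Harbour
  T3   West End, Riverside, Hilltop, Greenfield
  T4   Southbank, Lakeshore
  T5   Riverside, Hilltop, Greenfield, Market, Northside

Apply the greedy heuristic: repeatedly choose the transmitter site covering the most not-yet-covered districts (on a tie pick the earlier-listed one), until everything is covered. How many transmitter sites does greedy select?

4

Pick 1: T5 covers 5 new districts (Riverside, Hilltop, Greenfield, Market, Northside).
Pick 2: T2 covers 3 new districts (Southbank, Eastgate, Harbour).
Pick 3: T1 covers 1 new districts (West End).
Pick 4: T4 covers 1 new districts (Lakeshore).
Greedy uses 4 transmitter sites.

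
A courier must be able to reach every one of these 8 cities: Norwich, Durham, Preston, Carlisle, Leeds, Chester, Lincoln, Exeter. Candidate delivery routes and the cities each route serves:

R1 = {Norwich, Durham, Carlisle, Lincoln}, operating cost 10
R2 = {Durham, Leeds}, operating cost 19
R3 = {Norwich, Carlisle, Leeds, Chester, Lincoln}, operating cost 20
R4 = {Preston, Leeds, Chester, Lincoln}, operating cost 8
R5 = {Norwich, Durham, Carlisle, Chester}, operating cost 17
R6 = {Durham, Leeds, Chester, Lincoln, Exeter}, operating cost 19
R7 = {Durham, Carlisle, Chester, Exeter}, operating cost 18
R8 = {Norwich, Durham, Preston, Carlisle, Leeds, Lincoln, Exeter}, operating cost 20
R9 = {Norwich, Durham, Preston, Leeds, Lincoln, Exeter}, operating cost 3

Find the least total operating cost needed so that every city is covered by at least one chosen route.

20

R5, R9 cover every city at operating cost 17 + 3 = 20.
Any cover uses at least 2 routes; among all covering selections none totals below 20.
Greedy by coverage-per-operating cost would pick R9, R4, R1 for 21 — worse than the optimum 20.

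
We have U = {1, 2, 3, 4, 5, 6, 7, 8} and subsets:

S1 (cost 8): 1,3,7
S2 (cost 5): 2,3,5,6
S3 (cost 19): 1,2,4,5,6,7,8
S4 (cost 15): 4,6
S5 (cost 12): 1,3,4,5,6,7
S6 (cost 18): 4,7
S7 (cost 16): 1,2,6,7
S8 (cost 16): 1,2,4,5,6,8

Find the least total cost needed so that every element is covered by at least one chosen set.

24

S1, S8 cover every element at cost 8 + 16 = 24.
Any cover uses at least 2 sets; among all covering selections none totals below 24.
Greedy by coverage-per-cost would pick S2, S1, S8 for 29 — worse than the optimum 24.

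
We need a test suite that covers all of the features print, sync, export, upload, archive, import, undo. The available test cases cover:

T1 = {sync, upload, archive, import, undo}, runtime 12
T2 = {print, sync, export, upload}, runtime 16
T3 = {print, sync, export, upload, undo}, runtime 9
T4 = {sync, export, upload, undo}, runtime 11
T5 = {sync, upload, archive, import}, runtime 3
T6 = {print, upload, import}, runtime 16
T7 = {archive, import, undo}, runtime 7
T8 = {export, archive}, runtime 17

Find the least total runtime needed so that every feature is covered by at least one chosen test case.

T3, T5 cover every feature at runtime 9 + 3 = 12.
Any cover uses at least 2 test cases; among all covering selections none totals below 12.

12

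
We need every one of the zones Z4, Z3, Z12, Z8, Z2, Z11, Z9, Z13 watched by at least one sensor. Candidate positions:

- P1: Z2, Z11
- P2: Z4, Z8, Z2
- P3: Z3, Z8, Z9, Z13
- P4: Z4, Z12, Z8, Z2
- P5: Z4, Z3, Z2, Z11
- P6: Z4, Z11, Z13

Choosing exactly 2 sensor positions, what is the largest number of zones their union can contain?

7

Choosing P3, P4 covers {Z4, Z3, Z12, Z8, Z2, Z9, Z13} — 7 zones.
No choice of 2 sensor positions does better; here Z11 is left uncovered.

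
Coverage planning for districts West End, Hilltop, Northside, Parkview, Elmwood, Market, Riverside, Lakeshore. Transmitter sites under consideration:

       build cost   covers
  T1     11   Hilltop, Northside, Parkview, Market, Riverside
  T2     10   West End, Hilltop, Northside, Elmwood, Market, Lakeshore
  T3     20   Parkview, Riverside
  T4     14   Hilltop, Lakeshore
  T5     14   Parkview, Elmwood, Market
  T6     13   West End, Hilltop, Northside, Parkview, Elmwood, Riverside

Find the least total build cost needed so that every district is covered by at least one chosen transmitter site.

21

T1, T2 cover every district at build cost 11 + 10 = 21.
Any cover uses at least 2 transmitter sites; among all covering selections none totals below 21.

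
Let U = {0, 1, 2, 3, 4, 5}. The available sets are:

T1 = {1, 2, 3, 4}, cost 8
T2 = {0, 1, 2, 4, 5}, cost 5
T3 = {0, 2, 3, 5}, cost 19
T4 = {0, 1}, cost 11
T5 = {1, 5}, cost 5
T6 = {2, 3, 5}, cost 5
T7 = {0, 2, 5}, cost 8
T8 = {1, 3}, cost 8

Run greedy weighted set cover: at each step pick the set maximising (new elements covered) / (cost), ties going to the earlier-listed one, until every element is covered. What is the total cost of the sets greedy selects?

Pick 1: T2 adds 5 new (0, 1, 2, 4, 5) at cost 5 (ratio 5/5).
Pick 2: T6 adds 1 new (3) at cost 5 (ratio 1/5).
Greedy total cost: 5 + 5 = 10.

10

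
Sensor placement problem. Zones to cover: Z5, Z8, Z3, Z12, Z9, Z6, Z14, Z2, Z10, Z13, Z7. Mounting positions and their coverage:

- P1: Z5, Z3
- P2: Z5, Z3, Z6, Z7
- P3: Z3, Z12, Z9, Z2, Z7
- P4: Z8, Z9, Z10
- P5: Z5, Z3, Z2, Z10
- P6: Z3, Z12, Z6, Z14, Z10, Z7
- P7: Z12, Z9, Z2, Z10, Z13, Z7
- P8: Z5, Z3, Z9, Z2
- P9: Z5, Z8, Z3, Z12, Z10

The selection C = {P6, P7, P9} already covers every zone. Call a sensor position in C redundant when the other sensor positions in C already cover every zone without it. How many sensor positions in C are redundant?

Drop P6: Z6, Z14 uncovered — not redundant.
Drop P7: Z9, Z2, Z13 uncovered — not redundant.
Drop P9: Z5, Z8 uncovered — not redundant.
None of the sensor positions in C is redundant.

0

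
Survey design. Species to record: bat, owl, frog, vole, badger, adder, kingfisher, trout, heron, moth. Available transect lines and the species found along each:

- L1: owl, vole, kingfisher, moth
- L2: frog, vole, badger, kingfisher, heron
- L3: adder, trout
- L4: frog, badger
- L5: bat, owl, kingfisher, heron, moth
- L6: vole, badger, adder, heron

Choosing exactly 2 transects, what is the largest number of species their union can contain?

Choosing L2, L5 covers {bat, owl, frog, vole, badger, kingfisher, heron, moth} — 8 species.
No choice of 2 transects does better; here adder, trout are left uncovered.

8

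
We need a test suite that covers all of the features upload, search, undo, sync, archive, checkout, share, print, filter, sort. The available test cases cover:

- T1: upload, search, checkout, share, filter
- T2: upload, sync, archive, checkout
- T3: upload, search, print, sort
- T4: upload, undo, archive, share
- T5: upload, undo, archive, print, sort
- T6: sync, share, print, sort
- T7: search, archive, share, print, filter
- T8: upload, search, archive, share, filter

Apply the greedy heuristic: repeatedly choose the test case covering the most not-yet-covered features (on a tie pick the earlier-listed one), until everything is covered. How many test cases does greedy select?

3

Pick 1: T1 covers 5 new features (upload, search, checkout, share, filter).
Pick 2: T5 covers 4 new features (undo, archive, print, sort).
Pick 3: T2 covers 1 new features (sync).
Greedy uses 3 test cases.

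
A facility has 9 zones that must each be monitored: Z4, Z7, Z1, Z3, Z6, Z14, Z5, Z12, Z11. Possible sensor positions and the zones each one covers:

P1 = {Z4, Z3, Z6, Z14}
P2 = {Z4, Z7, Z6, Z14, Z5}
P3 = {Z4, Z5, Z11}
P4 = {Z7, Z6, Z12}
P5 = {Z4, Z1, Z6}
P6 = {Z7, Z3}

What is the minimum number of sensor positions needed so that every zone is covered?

4

P1, P3, P4, P5 together cover {Z4, Z7, Z1, Z3, Z6, Z14, Z5, Z12, Z11} — every zone.
No 3 of the 6 sensor positions cover everything (all 20 triples fall short), so 4 is minimum.
Greedy (largest uncovered first) would take P2, P1, P3, P4, P5 — 5 sensor positions — but 4 suffice.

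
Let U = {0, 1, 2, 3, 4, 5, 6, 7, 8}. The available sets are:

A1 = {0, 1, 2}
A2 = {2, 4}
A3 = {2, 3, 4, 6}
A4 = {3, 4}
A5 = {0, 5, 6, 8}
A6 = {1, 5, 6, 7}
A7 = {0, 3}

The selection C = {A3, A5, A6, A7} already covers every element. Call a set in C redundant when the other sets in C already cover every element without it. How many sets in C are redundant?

Drop A3: 2, 4 uncovered — not redundant.
Drop A5: 8 uncovered — not redundant.
Drop A6: 1, 7 uncovered — not redundant.
Drop A7: the rest still cover every element — redundant.
1 redundant: A7.

1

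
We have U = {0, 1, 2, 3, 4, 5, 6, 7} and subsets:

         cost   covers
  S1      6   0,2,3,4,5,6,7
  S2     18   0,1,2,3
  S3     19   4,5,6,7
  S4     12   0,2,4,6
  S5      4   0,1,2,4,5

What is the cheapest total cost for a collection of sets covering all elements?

10

S1, S5 cover every element at cost 6 + 4 = 10.
Any cover uses at least 2 sets; among all covering selections none totals below 10.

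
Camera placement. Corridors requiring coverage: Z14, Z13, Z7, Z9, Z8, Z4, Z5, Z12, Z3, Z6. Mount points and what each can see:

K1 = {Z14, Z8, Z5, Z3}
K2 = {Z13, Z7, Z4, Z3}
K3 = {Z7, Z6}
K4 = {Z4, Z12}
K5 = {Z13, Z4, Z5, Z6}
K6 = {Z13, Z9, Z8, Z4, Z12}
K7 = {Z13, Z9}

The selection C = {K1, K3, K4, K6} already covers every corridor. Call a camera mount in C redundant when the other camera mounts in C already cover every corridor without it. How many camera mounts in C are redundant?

1

Drop K1: Z14, Z5, Z3 uncovered — not redundant.
Drop K3: Z7, Z6 uncovered — not redundant.
Drop K4: the rest still cover every corridor — redundant.
Drop K6: Z13, Z9 uncovered — not redundant.
1 redundant: K4.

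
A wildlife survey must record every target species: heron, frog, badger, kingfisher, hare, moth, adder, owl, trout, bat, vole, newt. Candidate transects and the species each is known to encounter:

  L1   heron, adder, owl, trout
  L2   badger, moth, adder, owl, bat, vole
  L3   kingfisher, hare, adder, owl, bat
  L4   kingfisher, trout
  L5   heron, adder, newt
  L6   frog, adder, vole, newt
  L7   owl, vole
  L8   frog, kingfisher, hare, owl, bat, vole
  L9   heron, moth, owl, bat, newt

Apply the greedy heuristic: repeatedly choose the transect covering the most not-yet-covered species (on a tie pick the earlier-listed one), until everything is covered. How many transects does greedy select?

4

Pick 1: L2 covers 6 new species (badger, moth, adder, owl, bat, vole).
Pick 2: L8 covers 3 new species (frog, kingfisher, hare).
Pick 3: L1 covers 2 new species (heron, trout).
Pick 4: L5 covers 1 new species (newt).
Greedy uses 4 transects.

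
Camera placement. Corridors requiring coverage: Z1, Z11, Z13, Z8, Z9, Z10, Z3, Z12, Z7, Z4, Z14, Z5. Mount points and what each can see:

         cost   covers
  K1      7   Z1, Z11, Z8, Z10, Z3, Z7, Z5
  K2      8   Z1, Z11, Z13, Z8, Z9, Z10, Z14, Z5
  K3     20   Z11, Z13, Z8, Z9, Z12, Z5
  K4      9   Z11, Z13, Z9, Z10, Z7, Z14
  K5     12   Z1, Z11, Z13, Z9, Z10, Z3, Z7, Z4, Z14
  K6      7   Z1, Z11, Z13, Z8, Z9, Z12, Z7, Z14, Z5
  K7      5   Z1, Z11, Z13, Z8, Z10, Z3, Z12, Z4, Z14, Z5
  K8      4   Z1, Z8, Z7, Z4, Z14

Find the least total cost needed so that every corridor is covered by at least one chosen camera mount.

12

K6, K7 cover every corridor at cost 7 + 5 = 12.
Any cover uses at least 2 camera mounts; among all covering selections none totals below 12.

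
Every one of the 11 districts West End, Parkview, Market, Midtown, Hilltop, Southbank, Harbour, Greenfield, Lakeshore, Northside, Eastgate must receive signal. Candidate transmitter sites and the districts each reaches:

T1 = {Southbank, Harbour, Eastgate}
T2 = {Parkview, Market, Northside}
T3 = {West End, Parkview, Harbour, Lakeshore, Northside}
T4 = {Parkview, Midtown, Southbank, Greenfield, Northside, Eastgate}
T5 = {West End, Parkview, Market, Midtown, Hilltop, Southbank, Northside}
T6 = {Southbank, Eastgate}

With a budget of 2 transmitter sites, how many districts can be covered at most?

Choosing T1, T5 covers {West End, Parkview, Market, Midtown, Hilltop, Southbank, Harbour, Northside, Eastgate} — 9 districts.
No choice of 2 transmitter sites does better; here Greenfield, Lakeshore are left uncovered.

9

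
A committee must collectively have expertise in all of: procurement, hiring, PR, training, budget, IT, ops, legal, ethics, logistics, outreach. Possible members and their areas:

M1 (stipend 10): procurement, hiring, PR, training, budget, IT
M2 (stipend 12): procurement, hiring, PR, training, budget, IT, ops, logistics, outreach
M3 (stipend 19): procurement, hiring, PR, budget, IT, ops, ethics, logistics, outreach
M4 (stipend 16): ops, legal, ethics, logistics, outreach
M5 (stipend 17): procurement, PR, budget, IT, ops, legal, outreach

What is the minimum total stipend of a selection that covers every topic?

M1, M4 cover every topic at stipend 10 + 16 = 26.
Any cover uses at least 2 members; among all covering selections none totals below 26.
Greedy by coverage-per-stipend would pick M2, M4 for 28 — worse than the optimum 26.

26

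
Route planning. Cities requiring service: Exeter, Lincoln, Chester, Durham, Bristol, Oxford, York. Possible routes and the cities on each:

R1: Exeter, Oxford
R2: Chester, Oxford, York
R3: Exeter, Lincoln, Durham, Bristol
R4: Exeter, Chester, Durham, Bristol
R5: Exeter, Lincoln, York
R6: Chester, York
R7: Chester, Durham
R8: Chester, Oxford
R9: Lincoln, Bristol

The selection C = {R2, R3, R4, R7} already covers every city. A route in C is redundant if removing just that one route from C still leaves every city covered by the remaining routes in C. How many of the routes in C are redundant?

2

Drop R2: Oxford, York uncovered — not redundant.
Drop R3: Lincoln uncovered — not redundant.
Drop R4: the rest still cover every city — redundant.
Drop R7: the rest still cover every city — redundant.
2 redundant: R4, R7.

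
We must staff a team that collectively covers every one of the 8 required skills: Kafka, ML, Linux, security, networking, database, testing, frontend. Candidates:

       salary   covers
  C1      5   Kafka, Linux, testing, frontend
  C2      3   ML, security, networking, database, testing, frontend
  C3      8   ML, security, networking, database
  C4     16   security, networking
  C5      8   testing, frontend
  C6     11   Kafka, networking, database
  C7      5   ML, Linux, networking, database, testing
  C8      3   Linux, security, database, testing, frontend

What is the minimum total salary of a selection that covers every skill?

8

C1, C2 cover every skill at salary 5 + 3 = 8.
Any cover uses at least 2 candidates; among all covering selections none totals below 8.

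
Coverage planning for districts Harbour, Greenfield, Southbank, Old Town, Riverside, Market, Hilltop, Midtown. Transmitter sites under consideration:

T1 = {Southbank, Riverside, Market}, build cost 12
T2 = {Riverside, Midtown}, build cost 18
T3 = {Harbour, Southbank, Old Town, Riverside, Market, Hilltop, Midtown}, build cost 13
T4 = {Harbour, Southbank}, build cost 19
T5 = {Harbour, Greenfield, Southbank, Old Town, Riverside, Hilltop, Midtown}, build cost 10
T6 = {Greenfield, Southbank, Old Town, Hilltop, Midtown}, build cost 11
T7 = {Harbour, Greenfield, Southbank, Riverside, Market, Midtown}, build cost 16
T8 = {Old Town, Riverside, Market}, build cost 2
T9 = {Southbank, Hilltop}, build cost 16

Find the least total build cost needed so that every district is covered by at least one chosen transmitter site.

T5, T8 cover every district at build cost 10 + 2 = 12.
Any cover uses at least 2 transmitter sites; among all covering selections none totals below 12.

12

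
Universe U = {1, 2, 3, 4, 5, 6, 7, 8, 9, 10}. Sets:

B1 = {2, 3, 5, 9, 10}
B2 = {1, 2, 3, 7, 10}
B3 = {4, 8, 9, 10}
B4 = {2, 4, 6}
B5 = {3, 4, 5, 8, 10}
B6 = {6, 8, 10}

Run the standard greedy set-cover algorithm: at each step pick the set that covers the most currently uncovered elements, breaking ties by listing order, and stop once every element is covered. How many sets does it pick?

Pick 1: B1 covers 5 new elements (2, 3, 5, 9, 10).
Pick 2: B2 covers 2 new elements (1, 7).
Pick 3: B3 covers 2 new elements (4, 8).
Pick 4: B4 covers 1 new elements (6).
Greedy uses 4 sets.

4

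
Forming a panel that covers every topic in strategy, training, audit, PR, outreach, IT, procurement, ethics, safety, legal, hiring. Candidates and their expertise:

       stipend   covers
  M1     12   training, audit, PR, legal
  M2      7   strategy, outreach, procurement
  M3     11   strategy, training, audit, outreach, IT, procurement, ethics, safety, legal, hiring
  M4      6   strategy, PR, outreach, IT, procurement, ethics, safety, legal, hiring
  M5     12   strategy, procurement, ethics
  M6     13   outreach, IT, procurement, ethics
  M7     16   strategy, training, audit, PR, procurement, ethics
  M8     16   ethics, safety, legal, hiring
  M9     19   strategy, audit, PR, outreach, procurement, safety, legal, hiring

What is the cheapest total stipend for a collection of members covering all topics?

M3, M4 cover every topic at stipend 11 + 6 = 17.
Any cover uses at least 2 members; among all covering selections none totals below 17.

17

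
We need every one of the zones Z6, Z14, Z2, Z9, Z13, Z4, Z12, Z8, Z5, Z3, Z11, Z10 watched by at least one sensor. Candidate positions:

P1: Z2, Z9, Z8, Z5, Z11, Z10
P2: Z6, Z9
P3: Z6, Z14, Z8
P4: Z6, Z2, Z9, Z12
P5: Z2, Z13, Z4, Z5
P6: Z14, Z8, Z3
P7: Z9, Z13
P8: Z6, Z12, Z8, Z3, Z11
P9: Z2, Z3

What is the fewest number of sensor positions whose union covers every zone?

P1, P3, P5, P8 together cover {Z6, Z14, Z2, Z9, Z13, Z4, Z12, Z8, Z5, Z3, Z11, Z10} — every zone.
No 3 of the 9 sensor positions cover everything (all 84 triples fall short), so 4 is minimum.

4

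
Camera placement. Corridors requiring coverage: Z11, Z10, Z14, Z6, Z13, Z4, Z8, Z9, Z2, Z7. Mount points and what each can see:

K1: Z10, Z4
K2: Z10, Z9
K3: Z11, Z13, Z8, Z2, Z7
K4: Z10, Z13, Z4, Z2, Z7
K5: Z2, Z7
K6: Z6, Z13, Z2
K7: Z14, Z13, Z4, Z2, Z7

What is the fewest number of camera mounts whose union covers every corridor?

K2, K3, K6, K7 together cover {Z11, Z10, Z14, Z6, Z13, Z4, Z8, Z9, Z2, Z7} — every corridor.
No 3 of the 7 camera mounts cover everything (all 35 triples fall short), so 4 is minimum.
Greedy (largest uncovered first) would take K3, K1, K2, K6, K7 — 5 camera mounts — but 4 suffice.

4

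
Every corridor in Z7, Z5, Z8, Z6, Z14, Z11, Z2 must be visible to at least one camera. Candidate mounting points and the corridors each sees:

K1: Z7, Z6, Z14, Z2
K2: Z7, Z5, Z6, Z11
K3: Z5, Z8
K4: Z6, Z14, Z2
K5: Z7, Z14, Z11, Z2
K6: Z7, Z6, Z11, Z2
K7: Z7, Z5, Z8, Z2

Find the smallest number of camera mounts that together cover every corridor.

K1, K2, K3 together cover {Z7, Z5, Z8, Z6, Z14, Z11, Z2} — every corridor.
No 2 of the 7 camera mounts cover everything (all 21 pairs fall short), so 3 is minimum.

3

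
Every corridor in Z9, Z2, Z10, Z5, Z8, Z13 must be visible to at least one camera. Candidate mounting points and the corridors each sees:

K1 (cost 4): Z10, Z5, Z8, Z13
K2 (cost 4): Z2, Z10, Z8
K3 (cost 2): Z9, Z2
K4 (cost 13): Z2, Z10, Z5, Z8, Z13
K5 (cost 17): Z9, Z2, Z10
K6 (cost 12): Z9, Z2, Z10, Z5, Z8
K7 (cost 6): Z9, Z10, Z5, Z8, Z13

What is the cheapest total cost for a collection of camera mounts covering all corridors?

6

K1, K3 cover every corridor at cost 4 + 2 = 6.
Any cover uses at least 2 camera mounts; among all covering selections none totals below 6.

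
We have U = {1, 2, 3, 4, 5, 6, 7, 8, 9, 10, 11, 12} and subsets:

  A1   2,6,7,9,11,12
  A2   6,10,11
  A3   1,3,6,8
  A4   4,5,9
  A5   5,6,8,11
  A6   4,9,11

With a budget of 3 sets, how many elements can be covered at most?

Choosing A1, A3, A4 covers {1, 2, 3, 4, 5, 6, 7, 8, 9, 11, 12} — 11 elements.
No choice of 3 sets does better; here 10 is left uncovered.

11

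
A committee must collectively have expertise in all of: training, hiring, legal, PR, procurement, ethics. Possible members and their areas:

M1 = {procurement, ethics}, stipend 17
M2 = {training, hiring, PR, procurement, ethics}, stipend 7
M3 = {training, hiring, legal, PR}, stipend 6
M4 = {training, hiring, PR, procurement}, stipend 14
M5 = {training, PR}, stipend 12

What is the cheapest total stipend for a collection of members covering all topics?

13

M2, M3 cover every topic at stipend 7 + 6 = 13.
Any cover uses at least 2 members; among all covering selections none totals below 13.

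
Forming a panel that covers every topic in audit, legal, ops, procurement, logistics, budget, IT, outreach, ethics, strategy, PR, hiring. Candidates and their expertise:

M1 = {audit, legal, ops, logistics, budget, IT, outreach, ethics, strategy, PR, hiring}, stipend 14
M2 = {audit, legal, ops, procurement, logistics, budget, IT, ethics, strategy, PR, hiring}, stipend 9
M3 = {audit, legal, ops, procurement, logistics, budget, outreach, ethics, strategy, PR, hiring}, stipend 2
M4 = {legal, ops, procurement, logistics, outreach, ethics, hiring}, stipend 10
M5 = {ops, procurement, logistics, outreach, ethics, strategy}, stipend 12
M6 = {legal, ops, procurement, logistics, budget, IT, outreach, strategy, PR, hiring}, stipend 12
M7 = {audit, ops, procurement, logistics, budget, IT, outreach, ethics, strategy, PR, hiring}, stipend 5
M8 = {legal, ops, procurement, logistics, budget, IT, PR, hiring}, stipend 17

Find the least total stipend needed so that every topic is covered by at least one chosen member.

7

M3, M7 cover every topic at stipend 2 + 5 = 7.
Any cover uses at least 2 members; among all covering selections none totals below 7.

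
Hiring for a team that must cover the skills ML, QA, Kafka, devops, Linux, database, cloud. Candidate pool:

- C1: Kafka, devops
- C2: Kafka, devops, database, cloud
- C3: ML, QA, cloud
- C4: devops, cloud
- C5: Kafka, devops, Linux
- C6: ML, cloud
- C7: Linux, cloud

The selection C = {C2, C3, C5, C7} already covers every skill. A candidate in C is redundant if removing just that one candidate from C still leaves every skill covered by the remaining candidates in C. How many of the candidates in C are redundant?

2

Drop C2: database uncovered — not redundant.
Drop C3: ML, QA uncovered — not redundant.
Drop C5: the rest still cover every skill — redundant.
Drop C7: the rest still cover every skill — redundant.
2 redundant: C5, C7.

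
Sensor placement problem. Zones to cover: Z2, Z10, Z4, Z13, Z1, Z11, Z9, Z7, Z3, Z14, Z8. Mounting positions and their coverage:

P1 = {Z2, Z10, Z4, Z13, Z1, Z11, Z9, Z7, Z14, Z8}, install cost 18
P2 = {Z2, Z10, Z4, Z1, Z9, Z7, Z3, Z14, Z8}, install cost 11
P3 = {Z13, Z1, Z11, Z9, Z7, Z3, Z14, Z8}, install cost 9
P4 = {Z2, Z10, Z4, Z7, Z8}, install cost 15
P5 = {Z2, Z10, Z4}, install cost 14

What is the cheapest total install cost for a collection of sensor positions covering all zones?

P2, P3 cover every zone at install cost 11 + 9 = 20.
Any cover uses at least 2 sensor positions; among all covering selections none totals below 20.

20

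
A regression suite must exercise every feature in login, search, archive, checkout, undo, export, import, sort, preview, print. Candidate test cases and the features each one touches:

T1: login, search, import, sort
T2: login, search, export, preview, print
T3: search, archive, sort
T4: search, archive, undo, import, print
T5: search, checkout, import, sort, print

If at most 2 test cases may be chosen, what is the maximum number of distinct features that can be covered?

8

Choosing T2, T4 covers {login, search, archive, undo, export, import, preview, print} — 8 features.
No choice of 2 test cases does better; here checkout, sort are left uncovered.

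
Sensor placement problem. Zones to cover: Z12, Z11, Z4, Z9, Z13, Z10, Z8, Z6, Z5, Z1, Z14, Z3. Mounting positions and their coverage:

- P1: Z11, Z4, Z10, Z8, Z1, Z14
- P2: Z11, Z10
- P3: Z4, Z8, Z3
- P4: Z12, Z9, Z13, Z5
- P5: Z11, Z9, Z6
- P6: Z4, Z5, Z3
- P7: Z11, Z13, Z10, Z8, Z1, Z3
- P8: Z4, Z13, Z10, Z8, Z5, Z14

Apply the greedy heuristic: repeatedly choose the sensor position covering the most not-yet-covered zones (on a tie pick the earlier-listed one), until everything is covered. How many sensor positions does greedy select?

4

Pick 1: P1 covers 6 new zones (Z11, Z4, Z10, Z8, Z1, Z14).
Pick 2: P4 covers 4 new zones (Z12, Z9, Z13, Z5).
Pick 3: P3 covers 1 new zones (Z3).
Pick 4: P5 covers 1 new zones (Z6).
Greedy uses 4 sensor positions.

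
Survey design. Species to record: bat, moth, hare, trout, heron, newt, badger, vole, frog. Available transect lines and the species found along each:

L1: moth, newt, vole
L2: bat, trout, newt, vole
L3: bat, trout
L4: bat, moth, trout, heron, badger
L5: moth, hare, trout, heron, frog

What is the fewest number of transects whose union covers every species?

L1, L4, L5 together cover {bat, moth, hare, trout, heron, newt, badger, vole, frog} — every species.
No 2 of the 5 transects cover everything (all 10 pairs fall short), so 3 is minimum.

3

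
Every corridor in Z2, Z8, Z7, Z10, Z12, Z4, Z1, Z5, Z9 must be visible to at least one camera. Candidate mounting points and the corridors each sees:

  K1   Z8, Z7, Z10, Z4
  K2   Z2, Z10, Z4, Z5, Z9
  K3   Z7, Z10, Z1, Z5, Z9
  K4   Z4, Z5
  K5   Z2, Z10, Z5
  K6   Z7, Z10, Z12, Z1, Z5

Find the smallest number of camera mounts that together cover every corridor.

K1, K2, K6 together cover {Z2, Z8, Z7, Z10, Z12, Z4, Z1, Z5, Z9} — every corridor.
No 2 of the 6 camera mounts cover everything (all 15 pairs fall short), so 3 is minimum.

3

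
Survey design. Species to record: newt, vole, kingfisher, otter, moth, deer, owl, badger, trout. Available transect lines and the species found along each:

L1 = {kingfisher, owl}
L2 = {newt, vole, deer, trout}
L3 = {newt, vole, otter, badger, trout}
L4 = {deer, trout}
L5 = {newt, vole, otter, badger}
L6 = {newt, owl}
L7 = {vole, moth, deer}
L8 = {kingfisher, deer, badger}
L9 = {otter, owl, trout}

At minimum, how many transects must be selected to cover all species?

3

L1, L3, L7 together cover {newt, vole, kingfisher, otter, moth, deer, owl, badger, trout} — every species.
No 2 of the 9 transects cover everything (all 36 pairs fall short), so 3 is minimum.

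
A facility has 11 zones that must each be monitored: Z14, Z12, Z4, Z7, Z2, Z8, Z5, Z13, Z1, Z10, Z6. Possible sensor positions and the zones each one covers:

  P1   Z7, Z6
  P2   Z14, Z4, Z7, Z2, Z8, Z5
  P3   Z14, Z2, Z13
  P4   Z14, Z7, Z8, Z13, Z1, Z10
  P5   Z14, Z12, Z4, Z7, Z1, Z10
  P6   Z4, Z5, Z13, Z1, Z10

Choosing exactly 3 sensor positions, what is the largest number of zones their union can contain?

10

Choosing P1, P2, P4 covers {Z14, Z4, Z7, Z2, Z8, Z5, Z13, Z1, Z10, Z6} — 10 zones.
No choice of 3 sensor positions does better; here Z12 is left uncovered.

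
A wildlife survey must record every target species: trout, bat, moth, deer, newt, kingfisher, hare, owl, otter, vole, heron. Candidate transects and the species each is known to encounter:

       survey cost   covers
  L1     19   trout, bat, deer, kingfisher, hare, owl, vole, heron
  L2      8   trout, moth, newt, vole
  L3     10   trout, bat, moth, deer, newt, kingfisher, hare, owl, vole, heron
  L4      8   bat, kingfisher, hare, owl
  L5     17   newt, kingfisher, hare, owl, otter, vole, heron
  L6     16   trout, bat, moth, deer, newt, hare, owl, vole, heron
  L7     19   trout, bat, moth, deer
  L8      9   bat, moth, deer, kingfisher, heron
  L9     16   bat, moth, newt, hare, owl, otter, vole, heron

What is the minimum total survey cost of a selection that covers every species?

L3, L9 cover every species at survey cost 10 + 16 = 26.
Any cover uses at least 2 transects; among all covering selections none totals below 26.

26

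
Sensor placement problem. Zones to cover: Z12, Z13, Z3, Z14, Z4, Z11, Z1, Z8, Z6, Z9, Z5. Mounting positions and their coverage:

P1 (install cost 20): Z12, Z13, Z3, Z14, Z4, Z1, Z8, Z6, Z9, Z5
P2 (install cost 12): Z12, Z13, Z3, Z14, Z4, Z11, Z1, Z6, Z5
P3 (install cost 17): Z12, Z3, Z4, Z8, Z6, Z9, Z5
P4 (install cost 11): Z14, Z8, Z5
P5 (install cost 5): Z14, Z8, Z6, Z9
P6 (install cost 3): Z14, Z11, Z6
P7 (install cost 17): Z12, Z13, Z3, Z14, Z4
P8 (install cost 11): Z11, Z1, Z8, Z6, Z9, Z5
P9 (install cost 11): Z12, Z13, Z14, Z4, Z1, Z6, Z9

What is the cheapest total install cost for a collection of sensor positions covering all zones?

17

P2, P5 cover every zone at install cost 12 + 5 = 17.
Any cover uses at least 2 sensor positions; among all covering selections none totals below 17.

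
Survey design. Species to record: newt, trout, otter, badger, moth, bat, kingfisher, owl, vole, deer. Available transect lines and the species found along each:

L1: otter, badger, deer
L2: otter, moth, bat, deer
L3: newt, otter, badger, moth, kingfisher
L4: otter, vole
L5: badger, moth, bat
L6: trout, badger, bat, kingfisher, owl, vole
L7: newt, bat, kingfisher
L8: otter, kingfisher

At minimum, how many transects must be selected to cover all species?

L1, L3, L6 together cover {newt, trout, otter, badger, moth, bat, kingfisher, owl, vole, deer} — every species.
No 2 of the 8 transects cover everything (all 28 pairs fall short), so 3 is minimum.

3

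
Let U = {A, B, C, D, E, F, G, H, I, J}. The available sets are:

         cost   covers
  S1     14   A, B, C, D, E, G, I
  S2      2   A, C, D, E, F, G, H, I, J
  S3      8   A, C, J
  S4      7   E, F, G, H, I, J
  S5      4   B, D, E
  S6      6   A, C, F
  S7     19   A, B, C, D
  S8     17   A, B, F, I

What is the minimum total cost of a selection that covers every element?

S2, S5 cover every element at cost 2 + 4 = 6.
Any cover uses at least 2 sets; among all covering selections none totals below 6.

6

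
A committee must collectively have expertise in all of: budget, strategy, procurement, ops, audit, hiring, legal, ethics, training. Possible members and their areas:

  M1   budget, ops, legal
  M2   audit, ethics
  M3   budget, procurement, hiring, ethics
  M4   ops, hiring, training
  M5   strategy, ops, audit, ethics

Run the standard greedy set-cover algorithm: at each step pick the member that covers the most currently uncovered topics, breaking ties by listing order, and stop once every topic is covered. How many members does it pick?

Pick 1: M3 covers 4 new topics (budget, procurement, hiring, ethics).
Pick 2: M5 covers 3 new topics (strategy, ops, audit).
Pick 3: M1 covers 1 new topics (legal).
Pick 4: M4 covers 1 new topics (training).
Greedy uses 4 members.

4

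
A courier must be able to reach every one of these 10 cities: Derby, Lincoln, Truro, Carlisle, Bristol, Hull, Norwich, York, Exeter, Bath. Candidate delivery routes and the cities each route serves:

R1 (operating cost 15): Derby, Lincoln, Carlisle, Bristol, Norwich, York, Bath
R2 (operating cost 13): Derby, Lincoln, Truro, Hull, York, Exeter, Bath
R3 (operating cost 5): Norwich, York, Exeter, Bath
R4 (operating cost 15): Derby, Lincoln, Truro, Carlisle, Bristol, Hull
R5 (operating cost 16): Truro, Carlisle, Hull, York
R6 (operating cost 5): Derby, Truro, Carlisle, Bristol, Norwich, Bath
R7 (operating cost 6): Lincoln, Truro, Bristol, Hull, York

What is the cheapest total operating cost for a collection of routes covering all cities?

R3, R6, R7 cover every city at operating cost 5 + 5 + 6 = 16.
Any cover uses at least 2 routes; among all covering selections none totals below 16.

16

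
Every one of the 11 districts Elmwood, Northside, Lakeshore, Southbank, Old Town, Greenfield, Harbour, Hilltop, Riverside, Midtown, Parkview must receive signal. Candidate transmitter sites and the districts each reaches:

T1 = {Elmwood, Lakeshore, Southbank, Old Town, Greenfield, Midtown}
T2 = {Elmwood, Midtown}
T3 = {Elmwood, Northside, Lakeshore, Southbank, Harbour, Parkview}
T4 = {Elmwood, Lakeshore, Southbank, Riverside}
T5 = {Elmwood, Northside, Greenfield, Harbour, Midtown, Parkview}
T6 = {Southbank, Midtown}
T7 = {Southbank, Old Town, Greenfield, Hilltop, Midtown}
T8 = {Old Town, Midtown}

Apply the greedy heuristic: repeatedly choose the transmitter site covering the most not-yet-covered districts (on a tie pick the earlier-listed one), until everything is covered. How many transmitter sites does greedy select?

4

Pick 1: T1 covers 6 new districts (Elmwood, Lakeshore, Southbank, Old Town, Greenfield, Midtown).
Pick 2: T3 covers 3 new districts (Northside, Harbour, Parkview).
Pick 3: T4 covers 1 new districts (Riverside).
Pick 4: T7 covers 1 new districts (Hilltop).
Greedy uses 4 transmitter sites. (The true minimum is 3.)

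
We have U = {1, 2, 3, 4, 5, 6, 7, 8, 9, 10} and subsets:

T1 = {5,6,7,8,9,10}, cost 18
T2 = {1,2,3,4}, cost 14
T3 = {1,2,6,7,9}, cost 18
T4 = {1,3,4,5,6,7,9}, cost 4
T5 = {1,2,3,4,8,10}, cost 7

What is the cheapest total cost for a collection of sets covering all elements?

T4, T5 cover every element at cost 4 + 7 = 11.
Any cover uses at least 2 sets; among all covering selections none totals below 11.

11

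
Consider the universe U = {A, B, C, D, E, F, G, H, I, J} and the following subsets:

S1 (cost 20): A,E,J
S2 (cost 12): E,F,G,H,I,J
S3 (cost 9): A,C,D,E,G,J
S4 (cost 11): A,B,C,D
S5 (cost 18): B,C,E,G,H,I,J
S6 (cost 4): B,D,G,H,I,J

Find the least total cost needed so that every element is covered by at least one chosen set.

23

S2, S4 cover every element at cost 12 + 11 = 23.
Any cover uses at least 2 sets; among all covering selections none totals below 23.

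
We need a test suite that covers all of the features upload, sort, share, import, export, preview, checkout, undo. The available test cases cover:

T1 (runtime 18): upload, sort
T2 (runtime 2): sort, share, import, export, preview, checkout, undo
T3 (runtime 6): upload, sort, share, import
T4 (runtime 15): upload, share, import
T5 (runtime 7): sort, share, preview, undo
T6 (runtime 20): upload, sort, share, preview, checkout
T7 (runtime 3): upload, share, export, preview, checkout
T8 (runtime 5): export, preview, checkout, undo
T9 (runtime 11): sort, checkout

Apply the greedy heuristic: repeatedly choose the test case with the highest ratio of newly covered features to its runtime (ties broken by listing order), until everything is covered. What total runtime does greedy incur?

5

Pick 1: T2 adds 7 new (sort, share, import, export, preview, checkout, undo) at runtime 2 (ratio 7/2).
Pick 2: T7 adds 1 new (upload) at runtime 3 (ratio 1/3).
Greedy total runtime: 2 + 3 = 5.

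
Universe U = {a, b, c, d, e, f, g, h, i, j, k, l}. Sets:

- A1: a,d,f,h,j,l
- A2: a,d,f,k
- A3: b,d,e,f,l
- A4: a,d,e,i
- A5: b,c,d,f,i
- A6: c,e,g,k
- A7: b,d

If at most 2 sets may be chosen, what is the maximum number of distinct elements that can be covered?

Choosing A1, A6 covers {a, c, d, e, f, g, h, j, k, l} — 10 elements.
No choice of 2 sets does better; here b, i are left uncovered.

10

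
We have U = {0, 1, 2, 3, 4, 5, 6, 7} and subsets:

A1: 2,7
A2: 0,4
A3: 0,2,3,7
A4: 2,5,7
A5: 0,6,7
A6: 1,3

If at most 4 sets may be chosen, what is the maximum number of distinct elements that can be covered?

8

Choosing A2, A4, A5, A6 covers {0, 1, 2, 3, 4, 5, 6, 7} — 8 elements.
That is all 8 elements.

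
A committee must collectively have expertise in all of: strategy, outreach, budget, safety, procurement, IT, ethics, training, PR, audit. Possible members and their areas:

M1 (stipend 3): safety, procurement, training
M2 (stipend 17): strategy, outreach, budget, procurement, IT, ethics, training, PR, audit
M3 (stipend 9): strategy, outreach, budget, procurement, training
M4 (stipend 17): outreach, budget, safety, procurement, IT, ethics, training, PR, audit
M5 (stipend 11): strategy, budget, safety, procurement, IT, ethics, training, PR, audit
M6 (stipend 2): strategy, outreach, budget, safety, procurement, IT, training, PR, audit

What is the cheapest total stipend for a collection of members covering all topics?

13

M5, M6 cover every topic at stipend 11 + 2 = 13.
Any cover uses at least 2 members; among all covering selections none totals below 13.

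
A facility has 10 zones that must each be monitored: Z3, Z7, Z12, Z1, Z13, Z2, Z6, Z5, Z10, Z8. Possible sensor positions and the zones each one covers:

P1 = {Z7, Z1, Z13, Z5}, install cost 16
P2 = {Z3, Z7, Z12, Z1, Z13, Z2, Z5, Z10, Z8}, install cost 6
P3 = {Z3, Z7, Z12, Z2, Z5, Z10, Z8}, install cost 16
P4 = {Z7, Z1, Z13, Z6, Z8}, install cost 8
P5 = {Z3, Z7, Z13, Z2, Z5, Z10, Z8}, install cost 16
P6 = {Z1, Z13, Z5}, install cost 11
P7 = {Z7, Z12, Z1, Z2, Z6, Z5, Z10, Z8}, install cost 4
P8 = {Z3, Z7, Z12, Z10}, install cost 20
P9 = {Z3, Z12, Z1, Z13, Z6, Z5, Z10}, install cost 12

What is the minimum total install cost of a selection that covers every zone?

10

P2, P7 cover every zone at install cost 6 + 4 = 10.
Any cover uses at least 2 sensor positions; among all covering selections none totals below 10.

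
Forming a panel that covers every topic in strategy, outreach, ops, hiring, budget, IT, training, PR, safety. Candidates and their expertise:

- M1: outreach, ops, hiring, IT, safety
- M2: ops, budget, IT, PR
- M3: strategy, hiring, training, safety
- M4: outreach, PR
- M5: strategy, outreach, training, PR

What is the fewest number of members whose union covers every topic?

M1, M2, M3 together cover {strategy, outreach, ops, hiring, budget, IT, training, PR, safety} — every topic.
No 2 of the 5 members cover everything (all 10 pairs fall short), so 3 is minimum.

3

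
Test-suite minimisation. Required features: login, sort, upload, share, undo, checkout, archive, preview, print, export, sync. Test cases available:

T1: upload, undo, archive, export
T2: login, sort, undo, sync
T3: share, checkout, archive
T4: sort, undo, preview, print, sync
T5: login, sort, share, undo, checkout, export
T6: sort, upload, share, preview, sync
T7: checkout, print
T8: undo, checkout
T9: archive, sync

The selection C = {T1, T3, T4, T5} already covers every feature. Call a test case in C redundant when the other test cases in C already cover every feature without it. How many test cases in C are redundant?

1

Drop T1: upload uncovered — not redundant.
Drop T3: the rest still cover every feature — redundant.
Drop T4: preview, print, sync uncovered — not redundant.
Drop T5: login uncovered — not redundant.
1 redundant: T3.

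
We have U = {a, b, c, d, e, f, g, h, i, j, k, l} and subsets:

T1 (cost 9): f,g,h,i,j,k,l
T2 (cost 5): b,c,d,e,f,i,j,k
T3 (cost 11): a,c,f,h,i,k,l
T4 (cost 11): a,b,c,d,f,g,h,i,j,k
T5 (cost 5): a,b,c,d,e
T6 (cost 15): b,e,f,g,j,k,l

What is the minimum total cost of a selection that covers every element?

T1, T5 cover every element at cost 9 + 5 = 14.
Any cover uses at least 2 sets; among all covering selections none totals below 14.
Greedy by coverage-per-cost would pick T2, T1, T5 for 19 — worse than the optimum 14.

14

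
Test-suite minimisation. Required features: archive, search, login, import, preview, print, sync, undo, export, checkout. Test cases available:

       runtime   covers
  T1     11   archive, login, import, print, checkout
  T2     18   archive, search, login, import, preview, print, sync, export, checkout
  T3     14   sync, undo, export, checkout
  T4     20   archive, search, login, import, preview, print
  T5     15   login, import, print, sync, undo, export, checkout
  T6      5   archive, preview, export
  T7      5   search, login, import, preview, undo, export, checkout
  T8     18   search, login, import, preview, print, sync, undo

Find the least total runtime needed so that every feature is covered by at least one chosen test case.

T2, T7 cover every feature at runtime 18 + 5 = 23.
Any cover uses at least 2 test cases; among all covering selections none totals below 23.
Greedy by coverage-per-runtime would pick T7, T6, T5 for 25 — worse than the optimum 23.

23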